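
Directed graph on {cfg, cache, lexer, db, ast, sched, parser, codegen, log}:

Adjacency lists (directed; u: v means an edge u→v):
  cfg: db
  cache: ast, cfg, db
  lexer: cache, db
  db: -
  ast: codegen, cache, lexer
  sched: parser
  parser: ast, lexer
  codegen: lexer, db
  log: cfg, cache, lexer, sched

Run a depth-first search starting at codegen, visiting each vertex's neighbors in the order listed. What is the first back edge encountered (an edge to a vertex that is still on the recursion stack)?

ast→codegen

DFS from codegen (visiting each vertex's neighbors in the order listed); mark gray on enter, black on exit:
codegen gray
  lexer gray
    cache gray
      ast gray
        ast→codegen: codegen is gray → back edge
First back edge: ast → codegen.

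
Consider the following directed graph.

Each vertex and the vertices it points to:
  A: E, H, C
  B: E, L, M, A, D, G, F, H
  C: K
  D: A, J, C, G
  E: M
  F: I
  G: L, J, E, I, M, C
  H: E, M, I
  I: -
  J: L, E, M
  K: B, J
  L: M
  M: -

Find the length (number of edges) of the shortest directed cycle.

For each vertex v, BFS finds the shortest path from v back to v.
The shortest such closed walk is K → B → D → C → K, length 4.

4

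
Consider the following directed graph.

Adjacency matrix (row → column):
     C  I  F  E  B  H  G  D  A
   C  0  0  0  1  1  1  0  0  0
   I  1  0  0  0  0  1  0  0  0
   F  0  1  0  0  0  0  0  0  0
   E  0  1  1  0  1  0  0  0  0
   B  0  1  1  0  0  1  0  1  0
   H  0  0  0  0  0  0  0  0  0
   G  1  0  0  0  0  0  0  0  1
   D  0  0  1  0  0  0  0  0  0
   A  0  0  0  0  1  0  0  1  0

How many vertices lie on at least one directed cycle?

6

A vertex is on a directed cycle iff it belongs to a strongly connected component of size ≥ 2 (or has a self-loop).
The vertices on cycles are {B, C, D, E, F, I} — 6 in total.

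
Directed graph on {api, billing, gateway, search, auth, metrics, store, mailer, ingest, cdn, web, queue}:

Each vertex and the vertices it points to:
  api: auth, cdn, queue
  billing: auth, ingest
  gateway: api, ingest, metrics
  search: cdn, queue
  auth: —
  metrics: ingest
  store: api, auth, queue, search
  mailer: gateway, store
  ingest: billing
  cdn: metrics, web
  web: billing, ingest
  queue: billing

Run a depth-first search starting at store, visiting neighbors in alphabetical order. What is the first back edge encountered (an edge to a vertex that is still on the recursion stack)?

DFS from store (visiting neighbors in alphabetical order); mark gray on enter, black on exit:
store gray
  api gray
    auth gray
    auth black
    cdn gray
      metrics gray
        ingest gray
          billing gray
            billing→auth: auth black — skip
            billing→ingest: ingest is gray → back edge
First back edge: billing → ingest.

billing->ingest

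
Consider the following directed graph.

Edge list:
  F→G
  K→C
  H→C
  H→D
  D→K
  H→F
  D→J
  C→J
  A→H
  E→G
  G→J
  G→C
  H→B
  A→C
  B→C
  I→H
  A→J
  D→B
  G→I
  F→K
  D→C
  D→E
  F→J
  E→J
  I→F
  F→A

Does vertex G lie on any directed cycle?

Yes

G is on a cycle iff G can reach itself via ≥1 edge.
G → I → F → G — yes.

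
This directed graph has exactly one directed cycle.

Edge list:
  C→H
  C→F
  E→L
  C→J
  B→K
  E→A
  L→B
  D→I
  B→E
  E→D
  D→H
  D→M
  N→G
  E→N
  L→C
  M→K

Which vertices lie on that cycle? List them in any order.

DFS with gray/black marking from E:
E gray
  D gray
    H gray
    H black
    I gray
    I black
    M gray
      K gray
      K black
    M black
  D black
  N gray
    G gray
    G black
  N black
  L gray
    C gray
      F gray
      F black
      J gray
      J black
      C→H: H black — skip
    C black
    B gray
      B→E: E is gray → back edge
Back edge closes the cycle E → L → B → E; its vertices are {B, E, L}.

B, E, L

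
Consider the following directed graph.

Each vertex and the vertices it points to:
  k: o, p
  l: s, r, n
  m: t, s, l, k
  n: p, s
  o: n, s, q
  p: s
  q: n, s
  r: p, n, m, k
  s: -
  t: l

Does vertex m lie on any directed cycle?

m is on a cycle iff m can reach itself via ≥1 edge.
m → l → r → m — yes.

Yes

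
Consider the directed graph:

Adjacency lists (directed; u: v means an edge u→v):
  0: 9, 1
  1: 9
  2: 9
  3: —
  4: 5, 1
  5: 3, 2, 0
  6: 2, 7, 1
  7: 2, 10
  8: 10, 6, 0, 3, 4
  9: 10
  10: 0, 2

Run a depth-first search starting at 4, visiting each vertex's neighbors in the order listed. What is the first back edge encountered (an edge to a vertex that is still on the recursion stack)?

DFS from 4 (visiting each vertex's neighbors in the order listed); mark gray on enter, black on exit:
4 gray
  5 gray
    3 gray
    3 black
    2 gray
      9 gray
        10 gray
          0 gray
            0→9: 9 is gray → back edge
First back edge: 0 → 9.

0->9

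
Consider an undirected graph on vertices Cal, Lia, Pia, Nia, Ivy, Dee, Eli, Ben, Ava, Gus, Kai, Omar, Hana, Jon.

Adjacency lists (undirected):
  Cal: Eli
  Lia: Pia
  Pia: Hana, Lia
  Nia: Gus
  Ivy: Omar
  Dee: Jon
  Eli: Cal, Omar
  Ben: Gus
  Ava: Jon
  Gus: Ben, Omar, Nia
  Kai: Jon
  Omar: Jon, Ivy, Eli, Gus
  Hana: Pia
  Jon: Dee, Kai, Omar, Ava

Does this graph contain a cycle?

No

DFS, tracking each vertex's parent; an edge to a visited non-parent vertex closes a cycle.
Start from Omar:
visit Omar (parent –)
  visit Jon (parent Omar)
    visit Dee (parent Jon)
      Dee–Jon: parent, skip
    visit Kai (parent Jon)
      Kai–Jon: parent, skip
    Jon–Omar: parent, skip
    visit Ava (parent Jon)
      Ava–Jon: parent, skip
  visit Ivy (parent Omar)
    Ivy–Omar: parent, skip
  visit Eli (parent Omar)
    visit Cal (parent Eli)
      Cal–Eli: parent, skip
    Eli–Omar: parent, skip
  visit Gus (parent Omar)
    visit Ben (parent Gus)
      Ben–Gus: parent, skip
    Gus–Omar: parent, skip
    visit Nia (parent Gus)
      Nia–Gus: parent, skip
visit Lia (parent –)
  visit Pia (parent Lia)
    visit Hana (parent Pia)
      Hana–Pia: parent, skip
    Pia–Lia: parent, skip
No non-parent visited neighbor found — the graph is a forest.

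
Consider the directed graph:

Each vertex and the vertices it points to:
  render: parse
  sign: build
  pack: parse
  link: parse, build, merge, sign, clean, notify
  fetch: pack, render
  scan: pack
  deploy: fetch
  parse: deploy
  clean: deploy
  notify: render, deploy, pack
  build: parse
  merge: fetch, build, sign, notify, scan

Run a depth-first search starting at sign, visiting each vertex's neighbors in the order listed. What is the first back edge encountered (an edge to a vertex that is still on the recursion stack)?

pack->parse

DFS from sign (visiting each vertex's neighbors in the order listed); mark gray on enter, black on exit:
sign gray
  build gray
    parse gray
      deploy gray
        fetch gray
          pack gray
            pack→parse: parse is gray → back edge
First back edge: pack → parse.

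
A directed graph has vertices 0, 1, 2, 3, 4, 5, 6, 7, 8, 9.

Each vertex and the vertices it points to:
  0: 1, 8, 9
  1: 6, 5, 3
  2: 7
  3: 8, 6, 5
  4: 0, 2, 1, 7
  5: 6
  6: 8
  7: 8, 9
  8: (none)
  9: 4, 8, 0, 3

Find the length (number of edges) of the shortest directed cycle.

For each vertex v, BFS finds the shortest path from v back to v.
The shortest such closed walk is 9 → 0 → 9, length 2.

2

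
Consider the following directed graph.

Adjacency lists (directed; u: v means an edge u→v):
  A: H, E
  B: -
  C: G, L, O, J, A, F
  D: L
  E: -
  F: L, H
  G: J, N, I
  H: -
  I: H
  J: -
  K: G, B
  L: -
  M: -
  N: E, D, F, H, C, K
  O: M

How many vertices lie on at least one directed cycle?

4

A vertex is on a directed cycle iff it belongs to a strongly connected component of size ≥ 2 (or has a self-loop).
The vertices on cycles are {C, G, K, N} — 4 in total.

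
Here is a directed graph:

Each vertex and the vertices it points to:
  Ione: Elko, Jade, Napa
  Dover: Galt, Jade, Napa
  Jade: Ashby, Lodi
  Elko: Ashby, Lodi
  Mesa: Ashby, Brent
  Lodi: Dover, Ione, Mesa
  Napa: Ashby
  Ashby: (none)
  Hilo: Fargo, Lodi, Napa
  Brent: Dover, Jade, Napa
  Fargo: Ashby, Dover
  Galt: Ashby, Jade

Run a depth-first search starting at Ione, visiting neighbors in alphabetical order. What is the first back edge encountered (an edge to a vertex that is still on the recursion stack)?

Jade→Lodi

DFS from Ione (visiting neighbors in alphabetical order); mark gray on enter, black on exit:
Ione gray
  Elko gray
    Ashby gray
    Ashby black
    Lodi gray
      Dover gray
        Galt gray
          Galt→Ashby: Ashby black — skip
          Jade gray
            Jade→Ashby: Ashby black — skip
            Jade→Lodi: Lodi is gray → back edge
First back edge: Jade → Lodi.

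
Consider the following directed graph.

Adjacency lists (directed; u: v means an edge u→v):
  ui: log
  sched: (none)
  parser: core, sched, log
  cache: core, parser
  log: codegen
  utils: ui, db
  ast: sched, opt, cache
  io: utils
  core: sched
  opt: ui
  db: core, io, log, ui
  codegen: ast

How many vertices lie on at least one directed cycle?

10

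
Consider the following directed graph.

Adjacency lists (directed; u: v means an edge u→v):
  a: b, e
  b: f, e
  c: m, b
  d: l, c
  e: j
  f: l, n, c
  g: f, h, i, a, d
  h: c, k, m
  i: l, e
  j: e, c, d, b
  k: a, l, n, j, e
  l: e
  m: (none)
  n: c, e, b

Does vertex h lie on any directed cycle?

h lies on a cycle iff there is a path from h back to itself.
Exploring from h, it never reaches itself; equivalently, its strongly connected component is a singleton.

No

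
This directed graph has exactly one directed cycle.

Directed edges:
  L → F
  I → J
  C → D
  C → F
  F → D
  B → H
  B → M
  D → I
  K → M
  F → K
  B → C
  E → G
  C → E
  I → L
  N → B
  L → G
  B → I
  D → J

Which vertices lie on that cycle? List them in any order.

D, F, I, L

DFS with gray/black marking from I:
I gray
  L gray
    F gray
      K gray
        M gray
        M black
      K black
      D gray
        J gray
        J black
        D→I: I is gray → back edge
Back edge closes the cycle I → L → F → D → I; its vertices are {D, F, I, L}.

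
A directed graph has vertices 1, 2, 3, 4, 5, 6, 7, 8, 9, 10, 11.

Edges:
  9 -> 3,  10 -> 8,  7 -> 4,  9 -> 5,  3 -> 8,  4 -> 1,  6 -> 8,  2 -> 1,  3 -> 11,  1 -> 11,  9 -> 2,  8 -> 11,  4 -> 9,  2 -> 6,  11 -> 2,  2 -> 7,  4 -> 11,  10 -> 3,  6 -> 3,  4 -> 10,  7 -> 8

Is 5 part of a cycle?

No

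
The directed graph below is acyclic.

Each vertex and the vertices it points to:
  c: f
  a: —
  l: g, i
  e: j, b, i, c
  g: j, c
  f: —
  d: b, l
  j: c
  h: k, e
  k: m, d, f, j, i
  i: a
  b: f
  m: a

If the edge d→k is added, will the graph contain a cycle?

Yes

Adding d→k creates a cycle iff k can already reach d.
Path from k: k → d.
So k → … → d → k is a cycle.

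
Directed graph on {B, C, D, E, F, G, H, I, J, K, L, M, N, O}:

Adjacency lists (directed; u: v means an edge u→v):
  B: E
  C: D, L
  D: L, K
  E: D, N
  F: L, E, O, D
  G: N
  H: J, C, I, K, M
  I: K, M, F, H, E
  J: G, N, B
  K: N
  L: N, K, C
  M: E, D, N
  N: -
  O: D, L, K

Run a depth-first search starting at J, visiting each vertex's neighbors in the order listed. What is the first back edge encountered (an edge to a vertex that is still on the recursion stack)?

C→D

DFS from J (visiting each vertex's neighbors in the order listed); mark gray on enter, black on exit:
J gray
  G gray
    N gray
    N black
  G black
  J→N: N black — skip
  B gray
    E gray
      D gray
        L gray
          L→N: N black — skip
          K gray
            K→N: N black — skip
          K black
          C gray
            C→D: D is gray → back edge
First back edge: C → D.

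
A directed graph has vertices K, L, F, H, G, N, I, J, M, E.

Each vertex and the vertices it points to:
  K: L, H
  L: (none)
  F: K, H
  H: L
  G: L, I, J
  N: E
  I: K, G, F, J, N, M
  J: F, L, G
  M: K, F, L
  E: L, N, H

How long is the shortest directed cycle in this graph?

2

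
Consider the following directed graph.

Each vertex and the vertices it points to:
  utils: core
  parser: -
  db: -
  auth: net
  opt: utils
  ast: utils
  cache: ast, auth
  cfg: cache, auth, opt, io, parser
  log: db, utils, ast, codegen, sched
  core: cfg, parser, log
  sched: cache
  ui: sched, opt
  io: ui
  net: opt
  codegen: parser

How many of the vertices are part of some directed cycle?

12

A vertex is on a directed cycle iff it belongs to a strongly connected component of size ≥ 2 (or has a self-loop).
The vertices on cycles are {io, ui, ast, cfg, log, net, opt, auth, core, cache, sched, utils} — 12 in total.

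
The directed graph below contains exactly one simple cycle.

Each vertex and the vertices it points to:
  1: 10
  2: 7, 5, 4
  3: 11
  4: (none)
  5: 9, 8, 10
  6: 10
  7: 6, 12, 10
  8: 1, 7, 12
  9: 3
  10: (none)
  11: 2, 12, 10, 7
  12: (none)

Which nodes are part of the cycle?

2, 3, 5, 9, 11

DFS with gray/black marking from 2:
2 gray
  7 gray
    6 gray
      10 gray
      10 black
    6 black
    12 gray
    12 black
    7→10: 10 black — skip
  7 black
  5 gray
    9 gray
      3 gray
        11 gray
          11→2: 2 is gray → back edge
Back edge closes the cycle 2 → 5 → 9 → 3 → 11 → 2; its vertices are {2, 3, 5, 9, 11}.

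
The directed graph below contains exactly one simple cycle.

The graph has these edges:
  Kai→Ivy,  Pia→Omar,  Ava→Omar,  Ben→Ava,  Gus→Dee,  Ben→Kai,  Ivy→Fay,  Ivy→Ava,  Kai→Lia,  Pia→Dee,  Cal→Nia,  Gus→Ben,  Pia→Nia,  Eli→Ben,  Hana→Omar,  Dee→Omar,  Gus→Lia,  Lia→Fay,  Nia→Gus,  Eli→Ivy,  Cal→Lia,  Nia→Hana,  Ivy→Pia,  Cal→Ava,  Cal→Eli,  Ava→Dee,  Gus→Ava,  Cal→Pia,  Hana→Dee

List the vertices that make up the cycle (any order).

Ben, Gus, Ivy, Kai, Nia, Pia

DFS with gray/black marking from Nia:
Nia gray
  Gus gray
    Lia gray
      Fay gray
      Fay black
    Lia black
    Dee gray
      Omar gray
      Omar black
    Dee black
    Ben gray
      Ava gray
        Ava→Dee: Dee black — skip
        Ava→Omar: Omar black — skip
      Ava black
      Kai gray
        Kai→Lia: Lia black — skip
        Ivy gray
          Pia gray
            Pia→Omar: Omar black — skip
            Pia→Dee: Dee black — skip
            Pia→Nia: Nia is gray → back edge
Back edge closes the cycle Nia → Gus → Ben → Kai → Ivy → Pia → Nia; its vertices are {Ben, Gus, Ivy, Kai, Nia, Pia}.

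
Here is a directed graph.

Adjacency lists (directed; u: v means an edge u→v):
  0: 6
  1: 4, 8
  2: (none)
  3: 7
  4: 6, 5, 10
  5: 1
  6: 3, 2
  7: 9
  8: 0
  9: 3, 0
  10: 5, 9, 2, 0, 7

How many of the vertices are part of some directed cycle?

A vertex is on a directed cycle iff it belongs to a strongly connected component of size ≥ 2 (or has a self-loop).
The vertices on cycles are {0, 1, 3, 4, 5, 6, 7, 9, 10} — 9 in total.

9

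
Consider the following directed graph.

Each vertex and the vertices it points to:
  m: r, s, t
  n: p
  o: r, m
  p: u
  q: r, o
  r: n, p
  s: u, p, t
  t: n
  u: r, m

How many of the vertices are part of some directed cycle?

7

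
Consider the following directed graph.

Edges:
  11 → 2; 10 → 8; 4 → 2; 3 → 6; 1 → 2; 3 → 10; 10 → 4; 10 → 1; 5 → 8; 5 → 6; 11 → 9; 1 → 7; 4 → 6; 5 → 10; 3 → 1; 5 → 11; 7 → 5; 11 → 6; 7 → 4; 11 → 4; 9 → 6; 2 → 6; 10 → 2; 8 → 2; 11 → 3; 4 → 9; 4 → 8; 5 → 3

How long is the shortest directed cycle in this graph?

4

For each vertex v, BFS finds the shortest path from v back to v.
The shortest such closed walk is 7 → 5 → 3 → 1 → 7, length 4.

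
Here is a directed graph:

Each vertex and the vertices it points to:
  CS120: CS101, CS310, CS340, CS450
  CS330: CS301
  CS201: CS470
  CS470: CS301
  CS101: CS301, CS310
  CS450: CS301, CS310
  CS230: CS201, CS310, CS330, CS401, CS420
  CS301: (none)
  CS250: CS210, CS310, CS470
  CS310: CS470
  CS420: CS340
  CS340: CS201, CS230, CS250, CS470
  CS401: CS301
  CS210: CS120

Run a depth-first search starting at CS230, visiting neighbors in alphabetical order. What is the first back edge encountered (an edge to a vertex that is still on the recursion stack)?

CS340->CS230

DFS from CS230 (visiting neighbors in alphabetical order); mark gray on enter, black on exit:
CS230 gray
  CS201 gray
    CS470 gray
      CS301 gray
      CS301 black
    CS470 black
  CS201 black
  CS310 gray
    CS310→CS470: CS470 black — skip
  CS310 black
  CS330 gray
    CS330→CS301: CS301 black — skip
  CS330 black
  CS401 gray
    CS401→CS301: CS301 black — skip
  CS401 black
  CS420 gray
    CS340 gray
      CS340→CS201: CS201 black — skip
      CS340→CS230: CS230 is gray → back edge
First back edge: CS340 → CS230.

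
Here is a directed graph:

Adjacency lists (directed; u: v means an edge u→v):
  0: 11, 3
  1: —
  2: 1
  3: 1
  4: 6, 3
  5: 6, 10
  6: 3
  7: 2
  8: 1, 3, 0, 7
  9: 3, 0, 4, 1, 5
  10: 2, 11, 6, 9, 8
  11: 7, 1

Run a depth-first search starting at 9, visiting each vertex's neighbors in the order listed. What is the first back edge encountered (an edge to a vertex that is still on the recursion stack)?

10→9

DFS from 9 (visiting each vertex's neighbors in the order listed); mark gray on enter, black on exit:
9 gray
  3 gray
    1 gray
    1 black
  3 black
  0 gray
    11 gray
      7 gray
        2 gray
          2→1: 1 black — skip
        2 black
      7 black
      11→1: 1 black — skip
    11 black
    0→3: 3 black — skip
  0 black
  4 gray
    6 gray
      6→3: 3 black — skip
    6 black
    4→3: 3 black — skip
  4 black
  9→1: 1 black — skip
  5 gray
    5→6: 6 black — skip
    10 gray
      10→2: 2 black — skip
      10→11: 11 black — skip
      10→6: 6 black — skip
      10→9: 9 is gray → back edge
First back edge: 10 → 9.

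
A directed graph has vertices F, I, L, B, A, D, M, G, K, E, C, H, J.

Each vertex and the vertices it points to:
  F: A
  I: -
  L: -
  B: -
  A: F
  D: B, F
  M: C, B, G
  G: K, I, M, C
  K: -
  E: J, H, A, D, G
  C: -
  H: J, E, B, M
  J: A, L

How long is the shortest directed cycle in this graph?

2

For each vertex v, BFS finds the shortest path from v back to v.
The shortest such closed walk is H → E → H, length 2.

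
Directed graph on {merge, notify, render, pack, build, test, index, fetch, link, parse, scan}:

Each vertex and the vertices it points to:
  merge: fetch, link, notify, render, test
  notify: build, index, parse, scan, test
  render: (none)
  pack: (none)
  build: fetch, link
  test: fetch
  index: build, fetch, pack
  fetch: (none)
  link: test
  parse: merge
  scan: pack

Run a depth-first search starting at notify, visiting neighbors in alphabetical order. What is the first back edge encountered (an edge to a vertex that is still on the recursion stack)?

merge->notify

DFS from notify (visiting neighbors in alphabetical order); mark gray on enter, black on exit:
notify gray
  build gray
    fetch gray
    fetch black
    link gray
      test gray
        test→fetch: fetch black — skip
      test black
    link black
  build black
  index gray
    index→build: build black — skip
    index→fetch: fetch black — skip
    pack gray
    pack black
  index black
  parse gray
    merge gray
      merge→fetch: fetch black — skip
      merge→link: link black — skip
      merge→notify: notify is gray → back edge
First back edge: merge → notify.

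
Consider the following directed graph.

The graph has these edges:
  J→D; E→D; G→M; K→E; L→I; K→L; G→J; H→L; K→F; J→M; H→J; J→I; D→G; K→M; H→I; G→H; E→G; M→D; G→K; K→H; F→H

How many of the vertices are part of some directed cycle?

A vertex is on a directed cycle iff it belongs to a strongly connected component of size ≥ 2 (or has a self-loop).
The vertices on cycles are {D, E, F, G, H, J, K, M} — 8 in total.

8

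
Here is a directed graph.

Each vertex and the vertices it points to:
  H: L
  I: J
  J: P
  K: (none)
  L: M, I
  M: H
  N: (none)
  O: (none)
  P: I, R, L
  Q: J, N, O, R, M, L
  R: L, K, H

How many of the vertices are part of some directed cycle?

7

A vertex is on a directed cycle iff it belongs to a strongly connected component of size ≥ 2 (or has a self-loop).
The vertices on cycles are {H, I, J, L, M, P, R} — 7 in total.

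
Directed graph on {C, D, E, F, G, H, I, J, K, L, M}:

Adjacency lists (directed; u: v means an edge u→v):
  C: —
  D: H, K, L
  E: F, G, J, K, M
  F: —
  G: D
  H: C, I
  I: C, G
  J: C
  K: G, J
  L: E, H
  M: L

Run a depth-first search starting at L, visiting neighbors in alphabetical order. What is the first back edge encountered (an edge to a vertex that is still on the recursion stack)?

I→G

DFS from L (visiting neighbors in alphabetical order); mark gray on enter, black on exit:
L gray
  E gray
    F gray
    F black
    G gray
      D gray
        H gray
          C gray
          C black
          I gray
            I→C: C black — skip
            I→G: G is gray → back edge
First back edge: I → G.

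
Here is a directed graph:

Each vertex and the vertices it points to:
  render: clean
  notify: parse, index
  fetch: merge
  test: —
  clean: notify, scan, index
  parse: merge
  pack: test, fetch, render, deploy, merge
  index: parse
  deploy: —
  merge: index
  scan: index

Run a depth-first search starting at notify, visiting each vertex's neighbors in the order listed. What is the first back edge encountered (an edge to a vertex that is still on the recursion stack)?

index→parse

DFS from notify (visiting each vertex's neighbors in the order listed); mark gray on enter, black on exit:
notify gray
  parse gray
    merge gray
      index gray
        index→parse: parse is gray → back edge
First back edge: index → parse.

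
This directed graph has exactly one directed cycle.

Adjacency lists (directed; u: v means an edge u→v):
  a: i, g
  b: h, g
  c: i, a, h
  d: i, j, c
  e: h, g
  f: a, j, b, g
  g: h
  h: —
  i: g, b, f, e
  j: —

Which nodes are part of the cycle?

DFS with gray/black marking from i:
i gray
  g gray
    h gray
    h black
  g black
  b gray
    b→h: h black — skip
    b→g: g black — skip
  b black
  f gray
    a gray
      a→i: i is gray → back edge
Back edge closes the cycle i → f → a → i; its vertices are {a, f, i}.

a, f, i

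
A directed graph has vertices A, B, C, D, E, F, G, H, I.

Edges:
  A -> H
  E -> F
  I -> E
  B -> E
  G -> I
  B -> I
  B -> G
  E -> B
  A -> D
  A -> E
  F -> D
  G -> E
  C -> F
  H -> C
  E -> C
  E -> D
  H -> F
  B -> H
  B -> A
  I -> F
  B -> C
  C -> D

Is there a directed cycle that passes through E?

E is on a cycle iff E can reach itself via ≥1 edge.
E → B → E — yes.

Yes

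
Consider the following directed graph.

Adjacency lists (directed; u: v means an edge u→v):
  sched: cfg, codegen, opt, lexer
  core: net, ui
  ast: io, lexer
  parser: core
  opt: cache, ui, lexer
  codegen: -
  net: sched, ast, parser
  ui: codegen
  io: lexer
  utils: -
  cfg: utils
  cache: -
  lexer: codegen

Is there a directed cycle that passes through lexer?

No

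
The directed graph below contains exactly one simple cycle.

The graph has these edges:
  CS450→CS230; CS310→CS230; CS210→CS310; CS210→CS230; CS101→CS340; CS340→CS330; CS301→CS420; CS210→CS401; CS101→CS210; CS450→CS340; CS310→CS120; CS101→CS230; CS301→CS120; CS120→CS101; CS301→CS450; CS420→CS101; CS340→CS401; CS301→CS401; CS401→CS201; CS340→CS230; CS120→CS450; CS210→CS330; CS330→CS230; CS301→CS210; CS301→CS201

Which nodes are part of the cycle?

CS101, CS120, CS210, CS310

DFS with gray/black marking from CS120:
CS120 gray
  CS101 gray
    CS340 gray
      CS401 gray
        CS201 gray
        CS201 black
      CS401 black
      CS330 gray
        CS230 gray
        CS230 black
      CS330 black
      CS340→CS230: CS230 black — skip
    CS340 black
    CS101→CS230: CS230 black — skip
    CS210 gray
      CS310 gray
        CS310→CS120: CS120 is gray → back edge
Back edge closes the cycle CS120 → CS101 → CS210 → CS310 → CS120; its vertices are {CS101, CS120, CS210, CS310}.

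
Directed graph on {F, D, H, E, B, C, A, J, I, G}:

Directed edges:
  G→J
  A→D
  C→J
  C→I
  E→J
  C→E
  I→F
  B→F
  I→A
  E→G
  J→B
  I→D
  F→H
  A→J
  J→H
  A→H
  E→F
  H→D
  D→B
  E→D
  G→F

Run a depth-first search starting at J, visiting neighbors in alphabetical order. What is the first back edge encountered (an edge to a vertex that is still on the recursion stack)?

DFS from J (visiting neighbors in alphabetical order); mark gray on enter, black on exit:
J gray
  B gray
    F gray
      H gray
        D gray
          D→B: B is gray → back edge
First back edge: D → B.

D→B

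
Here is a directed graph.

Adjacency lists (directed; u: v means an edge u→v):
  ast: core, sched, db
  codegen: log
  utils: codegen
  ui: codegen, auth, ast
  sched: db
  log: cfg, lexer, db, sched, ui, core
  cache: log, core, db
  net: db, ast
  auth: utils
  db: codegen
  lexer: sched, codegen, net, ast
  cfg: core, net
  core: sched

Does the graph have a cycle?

DFS with white/gray/black marking, starting from utils:
utils gray
  codegen gray
    log gray
      cfg gray
        core gray
          sched gray
            db gray
              db→codegen: codegen is gray → back edge
Back edge found, so a cycle exists: codegen → log → cfg → core → sched → db → codegen.

Yes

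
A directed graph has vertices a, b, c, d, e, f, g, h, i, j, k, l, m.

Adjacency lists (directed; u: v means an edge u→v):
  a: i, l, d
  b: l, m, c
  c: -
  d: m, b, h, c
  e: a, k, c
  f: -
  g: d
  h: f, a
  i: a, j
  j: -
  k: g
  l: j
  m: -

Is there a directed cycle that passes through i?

Yes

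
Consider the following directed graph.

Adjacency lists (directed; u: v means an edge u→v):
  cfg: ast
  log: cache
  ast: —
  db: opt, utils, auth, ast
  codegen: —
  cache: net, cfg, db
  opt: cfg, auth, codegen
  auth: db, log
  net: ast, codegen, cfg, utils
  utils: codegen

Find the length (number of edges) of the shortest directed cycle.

2

For each vertex v, BFS finds the shortest path from v back to v.
The shortest such closed walk is auth → db → auth, length 2.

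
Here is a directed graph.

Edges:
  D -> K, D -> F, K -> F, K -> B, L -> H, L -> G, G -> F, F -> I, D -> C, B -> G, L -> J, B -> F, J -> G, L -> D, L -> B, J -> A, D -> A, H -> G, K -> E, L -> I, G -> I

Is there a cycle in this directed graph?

No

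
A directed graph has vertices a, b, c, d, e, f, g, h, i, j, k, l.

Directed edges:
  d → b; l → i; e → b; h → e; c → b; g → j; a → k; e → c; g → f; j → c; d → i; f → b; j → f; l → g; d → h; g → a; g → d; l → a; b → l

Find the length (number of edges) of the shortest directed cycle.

For each vertex v, BFS finds the shortest path from v back to v.
The shortest such closed walk is l → g → d → b → l, length 4.

4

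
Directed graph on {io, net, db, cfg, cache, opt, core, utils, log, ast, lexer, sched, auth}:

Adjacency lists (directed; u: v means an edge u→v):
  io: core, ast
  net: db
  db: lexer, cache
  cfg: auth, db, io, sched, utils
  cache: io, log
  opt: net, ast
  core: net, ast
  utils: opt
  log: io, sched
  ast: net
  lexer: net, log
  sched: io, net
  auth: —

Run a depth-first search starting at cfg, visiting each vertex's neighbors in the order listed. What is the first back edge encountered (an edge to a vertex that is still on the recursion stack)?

net→db

DFS from cfg (visiting each vertex's neighbors in the order listed); mark gray on enter, black on exit:
cfg gray
  auth gray
  auth black
  db gray
    lexer gray
      net gray
        net→db: db is gray → back edge
First back edge: net → db.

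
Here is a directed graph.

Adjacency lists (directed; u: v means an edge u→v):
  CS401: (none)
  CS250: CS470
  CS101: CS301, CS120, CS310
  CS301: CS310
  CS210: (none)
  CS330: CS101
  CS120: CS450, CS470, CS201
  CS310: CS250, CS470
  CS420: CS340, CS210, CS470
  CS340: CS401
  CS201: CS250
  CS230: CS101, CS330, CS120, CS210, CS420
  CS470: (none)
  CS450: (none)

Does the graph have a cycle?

DFS with white/gray/black marking, starting from CS330:
CS330 gray
  CS101 gray
    CS301 gray
      CS310 gray
        CS250 gray
          CS470 gray
          CS470 black
        CS250 black
        CS310→CS470: CS470 black — skip
      CS310 black
    CS301 black
    CS120 gray
      CS450 gray
      CS450 black
      CS120→CS470: CS470 black — skip
      CS201 gray
        CS201→CS250: CS250 black — skip
      CS201 black
    CS120 black
    CS101→CS310: CS310 black — skip
  CS101 black
CS330 black
CS401 gray
CS401 black
CS210 gray
CS210 black
CS420 gray
  CS340 gray
    CS340→CS401: CS401 black — skip
  CS340 black
  CS420→CS210: CS210 black — skip
  CS420→CS470: CS470 black — skip
CS420 black
CS230 gray
  CS230→CS101: CS101 black — skip
  CS230→CS330: CS330 black — skip
  CS230→CS120: CS120 black — skip
  CS230→CS210: CS210 black — skip
  CS230→CS420: CS420 black — skip
CS230 black
Every edge goes to a white or black vertex — no back edge, so the graph is acyclic.

No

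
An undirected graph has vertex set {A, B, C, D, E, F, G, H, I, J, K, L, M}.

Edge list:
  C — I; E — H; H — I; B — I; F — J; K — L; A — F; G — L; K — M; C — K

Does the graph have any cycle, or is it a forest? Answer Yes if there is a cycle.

No

DFS, tracking each vertex's parent; an edge to a visited non-parent vertex closes a cycle.
Start from D:
visit D (parent –)
visit A (parent –)
  visit F (parent A)
    visit J (parent F)
      J–F: parent, skip
    F–A: parent, skip
visit B (parent –)
  visit I (parent B)
    I–B: parent, skip
    visit H (parent I)
      visit E (parent H)
        E–H: parent, skip
      H–I: parent, skip
    visit C (parent I)
      C–I: parent, skip
      visit K (parent C)
        K–C: parent, skip
        visit L (parent K)
          visit G (parent L)
            G–L: parent, skip
          L–K: parent, skip
        visit M (parent K)
          M–K: parent, skip
No non-parent visited neighbor found — the graph is a forest.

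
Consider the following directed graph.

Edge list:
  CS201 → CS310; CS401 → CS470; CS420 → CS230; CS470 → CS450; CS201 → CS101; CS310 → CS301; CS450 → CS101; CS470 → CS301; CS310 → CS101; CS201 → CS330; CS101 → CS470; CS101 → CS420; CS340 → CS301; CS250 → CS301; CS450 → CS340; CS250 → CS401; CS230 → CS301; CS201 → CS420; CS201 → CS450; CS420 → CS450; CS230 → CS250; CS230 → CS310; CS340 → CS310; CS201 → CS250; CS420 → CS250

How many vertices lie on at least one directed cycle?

9

A vertex is on a directed cycle iff it belongs to a strongly connected component of size ≥ 2 (or has a self-loop).
The vertices on cycles are {CS101, CS230, CS250, CS310, CS340, CS401, CS420, CS450, CS470} — 9 in total.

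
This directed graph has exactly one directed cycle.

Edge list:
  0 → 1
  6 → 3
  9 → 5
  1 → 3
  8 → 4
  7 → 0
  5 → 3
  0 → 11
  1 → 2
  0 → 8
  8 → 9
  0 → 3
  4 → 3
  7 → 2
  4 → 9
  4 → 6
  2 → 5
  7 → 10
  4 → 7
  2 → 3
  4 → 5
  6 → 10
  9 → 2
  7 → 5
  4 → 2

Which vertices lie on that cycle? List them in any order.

DFS with gray/black marking from 4:
4 gray
  3 gray
  3 black
  6 gray
    6→3: 3 black — skip
    10 gray
    10 black
  6 black
  9 gray
    5 gray
      5→3: 3 black — skip
    5 black
    2 gray
      2→5: 5 black — skip
      2→3: 3 black — skip
    2 black
  9 black
  4→2: 2 black — skip
  7 gray
    0 gray
      11 gray
      11 black
      0→3: 3 black — skip
      1 gray
        1→2: 2 black — skip
        1→3: 3 black — skip
      1 black
      8 gray
        8→4: 4 is gray → back edge
Back edge closes the cycle 4 → 7 → 0 → 8 → 4; its vertices are {0, 4, 7, 8}.

0, 4, 7, 8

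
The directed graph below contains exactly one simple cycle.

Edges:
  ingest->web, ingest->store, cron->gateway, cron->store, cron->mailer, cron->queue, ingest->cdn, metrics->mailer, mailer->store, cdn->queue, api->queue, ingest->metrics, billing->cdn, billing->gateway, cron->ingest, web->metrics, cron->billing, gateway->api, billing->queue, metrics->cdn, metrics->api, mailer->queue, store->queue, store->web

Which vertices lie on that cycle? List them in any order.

web, store, mailer, metrics

DFS with gray/black marking from store:
store gray
  web gray
    metrics gray
      api gray
        queue gray
        queue black
      api black
      cdn gray
        cdn→queue: queue black — skip
      cdn black
      mailer gray
        mailer→queue: queue black — skip
        mailer→store: store is gray → back edge
Back edge closes the cycle store → web → metrics → mailer → store; its vertices are {web, store, mailer, metrics}.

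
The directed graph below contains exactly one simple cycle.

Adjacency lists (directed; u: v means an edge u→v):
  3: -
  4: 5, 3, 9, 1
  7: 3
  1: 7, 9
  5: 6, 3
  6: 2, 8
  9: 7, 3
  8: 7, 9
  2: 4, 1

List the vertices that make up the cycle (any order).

2, 4, 5, 6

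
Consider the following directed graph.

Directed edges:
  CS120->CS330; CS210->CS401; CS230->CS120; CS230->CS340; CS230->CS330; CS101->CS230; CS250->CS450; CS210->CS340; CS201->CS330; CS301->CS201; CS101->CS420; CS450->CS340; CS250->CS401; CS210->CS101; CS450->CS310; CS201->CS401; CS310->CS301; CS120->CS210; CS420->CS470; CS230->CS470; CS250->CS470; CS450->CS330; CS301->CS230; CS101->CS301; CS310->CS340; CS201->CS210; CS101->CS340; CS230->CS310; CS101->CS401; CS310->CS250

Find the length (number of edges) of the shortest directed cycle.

3

For each vertex v, BFS finds the shortest path from v back to v.
The shortest such closed walk is CS230 → CS310 → CS301 → CS230, length 3.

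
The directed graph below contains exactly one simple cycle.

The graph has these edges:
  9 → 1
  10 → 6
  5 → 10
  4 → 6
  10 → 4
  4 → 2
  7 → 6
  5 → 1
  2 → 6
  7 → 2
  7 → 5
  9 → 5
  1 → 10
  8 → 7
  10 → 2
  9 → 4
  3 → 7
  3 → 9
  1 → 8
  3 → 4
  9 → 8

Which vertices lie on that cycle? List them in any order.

1, 5, 7, 8

DFS with gray/black marking from 5:
5 gray
  1 gray
    8 gray
      7 gray
        2 gray
          6 gray
          6 black
        2 black
        7→6: 6 black — skip
        7→5: 5 is gray → back edge
Back edge closes the cycle 5 → 1 → 8 → 7 → 5; its vertices are {1, 5, 7, 8}.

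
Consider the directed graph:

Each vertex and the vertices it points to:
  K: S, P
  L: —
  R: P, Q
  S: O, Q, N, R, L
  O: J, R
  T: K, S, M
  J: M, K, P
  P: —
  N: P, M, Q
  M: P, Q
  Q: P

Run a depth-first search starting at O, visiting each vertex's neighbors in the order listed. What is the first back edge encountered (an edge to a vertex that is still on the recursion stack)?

DFS from O (visiting each vertex's neighbors in the order listed); mark gray on enter, black on exit:
O gray
  J gray
    M gray
      P gray
      P black
      Q gray
        Q→P: P black — skip
      Q black
    M black
    K gray
      S gray
        S→O: O is gray → back edge
First back edge: S → O.

S→O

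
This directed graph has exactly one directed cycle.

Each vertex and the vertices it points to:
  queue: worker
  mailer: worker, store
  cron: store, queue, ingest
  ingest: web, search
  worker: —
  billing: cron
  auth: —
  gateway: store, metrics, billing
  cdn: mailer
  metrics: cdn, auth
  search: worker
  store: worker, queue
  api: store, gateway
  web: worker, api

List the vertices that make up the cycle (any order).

api, web, cron, ingest, billing, gateway

DFS with gray/black marking from gateway:
gateway gray
  store gray
    worker gray
    worker black
    queue gray
      queue→worker: worker black — skip
    queue black
  store black
  metrics gray
    cdn gray
      mailer gray
        mailer→worker: worker black — skip
        mailer→store: store black — skip
      mailer black
    cdn black
    auth gray
    auth black
  metrics black
  billing gray
    cron gray
      cron→store: store black — skip
      cron→queue: queue black — skip
      ingest gray
        web gray
          web→worker: worker black — skip
          api gray
            api→store: store black — skip
            api→gateway: gateway is gray → back edge
Back edge closes the cycle gateway → billing → cron → ingest → web → api → gateway; its vertices are {api, web, cron, ingest, billing, gateway}.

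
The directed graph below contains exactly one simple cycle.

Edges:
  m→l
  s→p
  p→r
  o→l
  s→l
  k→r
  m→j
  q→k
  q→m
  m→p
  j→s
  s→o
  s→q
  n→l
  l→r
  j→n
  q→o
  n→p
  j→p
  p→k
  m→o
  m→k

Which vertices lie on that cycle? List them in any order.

DFS with gray/black marking from m:
m gray
  j gray
    p gray
      k gray
        r gray
        r black
      k black
      p→r: r black — skip
    p black
    n gray
      n→p: p black — skip
      l gray
        l→r: r black — skip
      l black
    n black
    s gray
      s→p: p black — skip
      o gray
        o→l: l black — skip
      o black
      q gray
        q→m: m is gray → back edge
Back edge closes the cycle m → j → s → q → m; its vertices are {j, m, q, s}.

j, m, q, s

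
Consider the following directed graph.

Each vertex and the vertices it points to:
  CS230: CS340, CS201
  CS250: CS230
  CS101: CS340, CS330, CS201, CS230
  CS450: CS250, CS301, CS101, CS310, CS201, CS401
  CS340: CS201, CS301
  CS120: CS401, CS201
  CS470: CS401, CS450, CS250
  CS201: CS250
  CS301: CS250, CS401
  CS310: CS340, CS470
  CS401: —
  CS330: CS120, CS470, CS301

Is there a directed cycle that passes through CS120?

No

CS120 lies on a cycle iff there is a path from CS120 back to itself.
Exploring from CS120, it never reaches itself; equivalently, its strongly connected component is a singleton.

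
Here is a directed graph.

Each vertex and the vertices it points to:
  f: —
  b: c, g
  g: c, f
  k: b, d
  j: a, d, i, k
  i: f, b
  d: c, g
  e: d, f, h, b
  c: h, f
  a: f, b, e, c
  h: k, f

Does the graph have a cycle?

DFS with white/gray/black marking, starting from b:
b gray
  c gray
    h gray
      k gray
        k→b: b is gray → back edge
Back edge found, so a cycle exists: b → c → h → k → b.

Yes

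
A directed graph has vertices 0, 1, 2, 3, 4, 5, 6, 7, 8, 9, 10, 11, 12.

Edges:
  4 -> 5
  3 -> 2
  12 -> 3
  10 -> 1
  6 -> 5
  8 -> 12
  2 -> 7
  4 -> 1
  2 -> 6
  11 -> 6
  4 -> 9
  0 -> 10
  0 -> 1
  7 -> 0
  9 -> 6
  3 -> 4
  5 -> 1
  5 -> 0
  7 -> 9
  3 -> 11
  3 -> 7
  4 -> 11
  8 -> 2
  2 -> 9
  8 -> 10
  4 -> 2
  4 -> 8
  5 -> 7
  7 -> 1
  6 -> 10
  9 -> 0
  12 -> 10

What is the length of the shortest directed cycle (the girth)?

4

For each vertex v, BFS finds the shortest path from v back to v.
The shortest such closed walk is 4 → 8 → 12 → 3 → 4, length 4.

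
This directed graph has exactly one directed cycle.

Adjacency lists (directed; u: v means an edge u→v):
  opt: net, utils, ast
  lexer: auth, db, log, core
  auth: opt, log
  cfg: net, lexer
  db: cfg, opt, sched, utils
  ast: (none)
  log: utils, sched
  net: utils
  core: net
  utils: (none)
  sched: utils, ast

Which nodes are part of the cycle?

DFS with gray/black marking from lexer:
lexer gray
  auth gray
    opt gray
      net gray
        utils gray
        utils black
      net black
      opt→utils: utils black — skip
      ast gray
      ast black
    opt black
    log gray
      log→utils: utils black — skip
      sched gray
        sched→utils: utils black — skip
        sched→ast: ast black — skip
      sched black
    log black
  auth black
  db gray
    cfg gray
      cfg→net: net black — skip
      cfg→lexer: lexer is gray → back edge
Back edge closes the cycle lexer → db → cfg → lexer; its vertices are {db, cfg, lexer}.

db, cfg, lexer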